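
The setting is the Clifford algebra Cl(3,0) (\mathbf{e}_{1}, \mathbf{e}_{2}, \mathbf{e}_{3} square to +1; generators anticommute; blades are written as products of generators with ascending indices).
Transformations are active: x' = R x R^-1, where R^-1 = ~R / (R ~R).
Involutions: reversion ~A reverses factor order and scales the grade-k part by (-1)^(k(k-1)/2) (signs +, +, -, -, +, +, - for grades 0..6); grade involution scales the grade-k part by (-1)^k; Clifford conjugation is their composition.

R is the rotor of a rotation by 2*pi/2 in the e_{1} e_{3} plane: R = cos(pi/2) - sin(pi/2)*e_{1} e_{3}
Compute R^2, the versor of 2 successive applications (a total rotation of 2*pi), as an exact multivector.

The rotor phase is half the rotation angle and phases add under composition, so 2 steps in the e_{1} e_{3} plane accumulate phase 2*(pi/2) = \pi: R^2 = cos(\pi) - sin(\pi)*e_{1} e_{3}.
cos(\pi) = -1 and sin(\pi) = 0, so R^2 = -1. The total rotation 2*pi is 1 full turn, so every vector returns to itself, yet the rotor is -1, on the OTHER sheet of the double cover (an odd number of 2*pi turns).
Answer: -1


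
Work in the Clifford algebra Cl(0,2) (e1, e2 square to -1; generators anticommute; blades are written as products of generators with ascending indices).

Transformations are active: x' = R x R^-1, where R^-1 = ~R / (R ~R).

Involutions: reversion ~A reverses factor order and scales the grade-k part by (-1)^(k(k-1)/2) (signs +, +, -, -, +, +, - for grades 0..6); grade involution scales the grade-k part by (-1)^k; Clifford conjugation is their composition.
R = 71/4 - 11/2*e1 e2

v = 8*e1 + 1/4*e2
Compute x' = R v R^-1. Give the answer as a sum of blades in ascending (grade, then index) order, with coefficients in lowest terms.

~R = 71/4 + 11/2*e1 e2, and R ~R = 5525/16, so R^-1 = ~R / (5525/16).
R v = 1147/8*e1 - 633/16*e2
Answer: 37237/5525*e1 - 95411/22100*e2


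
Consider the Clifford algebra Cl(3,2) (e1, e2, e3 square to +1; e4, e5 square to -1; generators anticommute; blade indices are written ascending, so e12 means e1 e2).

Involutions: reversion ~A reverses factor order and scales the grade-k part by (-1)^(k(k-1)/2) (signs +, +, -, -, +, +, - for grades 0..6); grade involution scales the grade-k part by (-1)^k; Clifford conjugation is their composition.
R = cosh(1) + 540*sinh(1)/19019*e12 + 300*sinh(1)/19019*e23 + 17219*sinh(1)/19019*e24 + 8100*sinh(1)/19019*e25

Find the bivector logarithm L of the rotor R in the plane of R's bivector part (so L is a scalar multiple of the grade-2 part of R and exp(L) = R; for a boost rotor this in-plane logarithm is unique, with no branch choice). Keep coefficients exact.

The scalar part of R is cosh(1), which determines |rapidity| via cosh; the sign lives in the bivector part, and pairing them (bivector part over sinh of the rapidity = the plane) gives the unique in-plane L = rapidity * plane.
Concretely: cosh(rapidity) = cosh(1) gives rapidity = ±1, and since rapidity/sinh(rapidity) is even the sign is immaterial: L = (rapidity/sinh(rapidity)) * <R>_2 = (1/sinh(1)) * <R>_2.
Answer: 540/19019*e12 + 300/19019*e23 + 17219/19019*e24 + 8100/19019*e25


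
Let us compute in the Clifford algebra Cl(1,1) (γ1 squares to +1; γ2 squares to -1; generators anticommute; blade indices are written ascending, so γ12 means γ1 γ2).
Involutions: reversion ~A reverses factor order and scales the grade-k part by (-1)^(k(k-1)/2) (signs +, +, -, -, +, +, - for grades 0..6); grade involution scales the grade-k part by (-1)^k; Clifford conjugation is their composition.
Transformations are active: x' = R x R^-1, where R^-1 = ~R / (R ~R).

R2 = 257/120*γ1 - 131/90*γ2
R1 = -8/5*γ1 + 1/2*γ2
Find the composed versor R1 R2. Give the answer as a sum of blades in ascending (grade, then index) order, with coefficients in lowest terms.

Distribute over the terms of R1 (each basis-blade product reordered to ascending indices, repeated generators contracted through their squares):
(-8/5*γ1) R2 = -257/75 + 524/225*γ12
(1/2*γ2) R2 = 131/180 - 257/240*γ12
Summing the partial products and collecting blades:
Answer: -2429/900 + 4529/3600*γ12


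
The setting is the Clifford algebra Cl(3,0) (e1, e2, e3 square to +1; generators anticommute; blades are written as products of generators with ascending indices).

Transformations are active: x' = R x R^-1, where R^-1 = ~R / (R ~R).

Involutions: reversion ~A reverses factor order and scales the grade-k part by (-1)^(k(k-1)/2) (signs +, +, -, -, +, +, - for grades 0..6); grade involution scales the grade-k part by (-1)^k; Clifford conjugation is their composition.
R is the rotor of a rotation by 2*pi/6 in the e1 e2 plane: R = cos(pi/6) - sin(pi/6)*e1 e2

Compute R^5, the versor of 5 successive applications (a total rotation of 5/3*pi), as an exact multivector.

The rotor phase is half the rotation angle and phases add under composition, so 5 steps in the e1 e2 plane accumulate phase 5*(pi/6) = 5*pi/6: R^5 = cos(5*pi/6) - sin(5*pi/6)*e1 e2.
cos(5*pi/6) = -sqrt(3)/2 and sin(5*pi/6) = 1/2, so R^5 = -sqrt(3)/2 - 1/2*e1 e2. The net rotation is 5/3*pi; the rotor keeps the half-angle phase exactly.
Answer: -sqrt(3)/2 - 1/2*e1 e2


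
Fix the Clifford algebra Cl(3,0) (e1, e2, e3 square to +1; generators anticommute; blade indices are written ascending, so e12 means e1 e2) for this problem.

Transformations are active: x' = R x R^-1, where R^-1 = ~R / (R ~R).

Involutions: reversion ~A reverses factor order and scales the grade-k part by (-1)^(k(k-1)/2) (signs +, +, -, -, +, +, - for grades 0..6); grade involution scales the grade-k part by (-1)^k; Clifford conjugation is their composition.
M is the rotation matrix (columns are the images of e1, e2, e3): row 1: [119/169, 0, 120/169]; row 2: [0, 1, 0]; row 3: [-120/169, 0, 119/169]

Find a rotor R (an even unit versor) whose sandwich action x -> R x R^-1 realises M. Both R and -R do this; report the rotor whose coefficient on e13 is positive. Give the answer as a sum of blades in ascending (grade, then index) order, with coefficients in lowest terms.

Method: write R = a + b12*e12 + b13*e13 + b23*e23 with a^2 + b12^2 + b13^2 + b23^2 = 1 (so R^-1 = ~R). Expanding the columns R e_j ~R gives tr M = 4a^2 - 1 and, from the antisymmetric part, M21 - M12 = -4a*b12, M13 - M31 = 4a*b13, M32 - M23 = -4a*b23.
Here tr M = 407/169, so a^2 = (1 + tr M)/4 = 144/169 and a = ±12/13. Taking a = 12/13: M21 - M12 = 0, M13 - M31 = 240/169, M32 - M23 = 0, giving b12 = 0, b13 = 5/13, b23 = 0, i.e. R = 12/13 + 5/13*e13.
Its e13 coefficient is already positive.
Answer: 12/13 + 5/13*e13. Sheet selection: the two-to-one cover makes ±R indistinguishable at the matrix level (trace 407/169), so uniqueness comes from the required sign on e13.


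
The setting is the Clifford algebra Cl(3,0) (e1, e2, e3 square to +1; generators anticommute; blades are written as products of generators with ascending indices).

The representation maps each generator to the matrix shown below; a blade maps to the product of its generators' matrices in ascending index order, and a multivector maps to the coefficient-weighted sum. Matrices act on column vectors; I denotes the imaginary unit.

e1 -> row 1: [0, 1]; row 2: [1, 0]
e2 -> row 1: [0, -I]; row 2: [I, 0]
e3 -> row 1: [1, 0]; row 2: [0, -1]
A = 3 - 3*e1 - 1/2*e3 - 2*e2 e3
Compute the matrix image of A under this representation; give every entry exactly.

Bivector images (products of the table entries): rho(e2 e3) = rho(e2)rho(e3) = row 1: [0, I]; row 2: [I, 0].
M = (3)*1 + (-3)*rho(e1) + (-1/2)*rho(e3) + (-2)*rho(e2 e3), summed entrywise (1 is the identity matrix):
Answer: row 1: [5/2, -3 - 2*I]; row 2: [-3 - 2*I, 7/2]


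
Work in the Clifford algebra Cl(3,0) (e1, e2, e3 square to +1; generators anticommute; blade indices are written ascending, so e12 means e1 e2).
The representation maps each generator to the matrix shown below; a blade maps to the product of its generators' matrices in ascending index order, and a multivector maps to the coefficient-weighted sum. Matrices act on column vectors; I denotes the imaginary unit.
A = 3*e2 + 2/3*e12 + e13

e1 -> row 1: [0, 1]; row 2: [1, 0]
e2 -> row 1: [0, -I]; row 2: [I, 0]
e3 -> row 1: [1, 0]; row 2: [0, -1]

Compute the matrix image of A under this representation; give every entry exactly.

Bivector images (products of the table entries): rho(e12) = rho(e1)rho(e2) = row 1: [I, 0]; row 2: [0, -I]; rho(e13) = rho(e1)rho(e3) = row 1: [0, -1]; row 2: [1, 0].
M = (3)*rho(e2) + (2/3)*rho(e12) + (1)*rho(e13), summed entrywise:
Answer: row 1: [2*I/3, -1 - 3*I]; row 2: [1 + 3*I, -2*I/3]


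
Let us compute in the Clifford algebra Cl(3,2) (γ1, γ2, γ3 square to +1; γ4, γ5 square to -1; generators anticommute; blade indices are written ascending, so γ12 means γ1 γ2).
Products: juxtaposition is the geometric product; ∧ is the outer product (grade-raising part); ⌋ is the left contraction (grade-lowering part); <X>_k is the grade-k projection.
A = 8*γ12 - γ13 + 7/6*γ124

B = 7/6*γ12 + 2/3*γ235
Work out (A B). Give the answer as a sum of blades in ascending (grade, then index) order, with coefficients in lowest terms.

step 1: -28/3 - 49/36*γ4 - 7/6*γ23 + 2/3*γ125 + 16/3*γ135 + 7/9*γ1345
Answer: -28/3 - 49/36*γ4 - 7/6*γ23 + 2/3*γ125 + 16/3*γ135 + 7/9*γ1345


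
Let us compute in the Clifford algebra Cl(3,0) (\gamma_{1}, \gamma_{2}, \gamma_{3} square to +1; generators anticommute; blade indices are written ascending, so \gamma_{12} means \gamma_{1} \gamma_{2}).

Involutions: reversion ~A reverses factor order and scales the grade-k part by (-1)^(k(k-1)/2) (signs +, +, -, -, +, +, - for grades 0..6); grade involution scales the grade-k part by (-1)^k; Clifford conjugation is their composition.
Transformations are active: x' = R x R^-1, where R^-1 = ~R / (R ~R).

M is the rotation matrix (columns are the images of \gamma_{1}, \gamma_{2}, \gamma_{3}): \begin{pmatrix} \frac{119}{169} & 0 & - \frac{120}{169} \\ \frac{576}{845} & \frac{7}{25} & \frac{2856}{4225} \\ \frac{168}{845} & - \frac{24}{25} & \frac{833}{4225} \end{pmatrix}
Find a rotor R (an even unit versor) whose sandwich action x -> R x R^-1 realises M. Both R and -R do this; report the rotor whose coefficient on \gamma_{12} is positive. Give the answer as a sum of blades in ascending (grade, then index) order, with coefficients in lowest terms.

Method: write R = a + b12*\gamma_{12} + b13*\gamma_{13} + b23*\gamma_{23} with a^2 + b12^2 + b13^2 + b23^2 = 1 (so R^-1 = ~R). Expanding the columns R e_j ~R gives tr M = 4a^2 - 1 and, from the antisymmetric part, M21 - M12 = -4a*b12, M13 - M31 = 4a*b13, M32 - M23 = -4a*b23.
Here tr M = \frac{4991}{4225}, so a^2 = (1 + tr M)/4 = \frac{2304}{4225} and a = ±\frac{48}{65}. Taking a = \frac{48}{65}: M21 - M12 = \frac{576}{845}, M13 - M31 = -\frac{768}{845}, M32 - M23 = -\frac{6912}{4225}, giving b12 = -\frac{3}{13}, b13 = -\frac{4}{13}, b23 = \frac{36}{65}, i.e. R = \frac{48}{65} - \frac{3}{13} \gamma_{12} - \frac{4}{13} \gamma_{13} + \frac{36}{65} \gamma_{23}.
Its \gamma_{12} coefficient is negative, so report the other preimage -R.
Answer: -\frac{48}{65} + \frac{3}{13} \gamma_{12} + \frac{4}{13} \gamma_{13} - \frac{36}{65} \gamma_{23}. Note: both R and -R realise this M (trace \frac{4991}{4225}); the covering map identifies them, and the \gamma_{12}-coefficient sign is the tie-breaker.


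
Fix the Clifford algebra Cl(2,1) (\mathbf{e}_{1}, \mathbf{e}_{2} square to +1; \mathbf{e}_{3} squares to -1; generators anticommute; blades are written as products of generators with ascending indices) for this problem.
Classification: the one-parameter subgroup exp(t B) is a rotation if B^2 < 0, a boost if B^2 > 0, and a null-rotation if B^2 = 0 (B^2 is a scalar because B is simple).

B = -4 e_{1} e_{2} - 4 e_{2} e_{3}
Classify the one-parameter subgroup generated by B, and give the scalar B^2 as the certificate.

B^2 term by term: the squares give (-4)^2*(e_{1} e_{2})^2 + (-4)^2*(e_{2} e_{3})^2 = 16*(-1) + 16*(+1) = 0 (each basis 2-blade squares to minus the product of its generators' squares); cross terms between blades sharing an index anticommute and cancel. So B^2 = 0.
Answer: null-rotation, certificate B^2 = 0. Why this suffices: the scalar 0 survives any versor conjugation, so its sign alone determines the class however B is presented.


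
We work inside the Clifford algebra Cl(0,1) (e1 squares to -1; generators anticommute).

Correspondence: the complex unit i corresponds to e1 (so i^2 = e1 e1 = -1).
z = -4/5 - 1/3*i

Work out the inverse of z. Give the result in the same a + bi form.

In blades: z = -4/5 - 1/3*e1.
With qbar = -4/5 + 1/3*e1 (scalar fixed, mapped units negated), z qbar = 169/225 (the sum of squared coefficients), so z^-1 = qbar / (169/225) = -180/169 + 75/169*e1; translating back:
Answer: -180/169 + 75/169*i


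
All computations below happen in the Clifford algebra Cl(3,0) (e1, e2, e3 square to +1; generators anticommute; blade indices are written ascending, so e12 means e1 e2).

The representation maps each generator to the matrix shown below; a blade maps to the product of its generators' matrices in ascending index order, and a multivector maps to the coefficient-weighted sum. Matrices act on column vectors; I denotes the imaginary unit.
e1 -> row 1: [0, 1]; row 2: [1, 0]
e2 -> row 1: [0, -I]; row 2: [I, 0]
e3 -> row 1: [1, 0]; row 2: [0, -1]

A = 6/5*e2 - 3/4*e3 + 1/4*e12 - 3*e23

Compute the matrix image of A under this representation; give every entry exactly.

Bivector images (products of the table entries): rho(e12) = rho(e1)rho(e2) = row 1: [I, 0]; row 2: [0, -I]; rho(e23) = rho(e2)rho(e3) = row 1: [0, I]; row 2: [I, 0].
M = (6/5)*rho(e2) + (-3/4)*rho(e3) + (1/4)*rho(e12) + (-3)*rho(e23), summed entrywise:
Answer: row 1: [-3/4 + I/4, -21*I/5]; row 2: [-9*I/5, 3/4 - I/4]


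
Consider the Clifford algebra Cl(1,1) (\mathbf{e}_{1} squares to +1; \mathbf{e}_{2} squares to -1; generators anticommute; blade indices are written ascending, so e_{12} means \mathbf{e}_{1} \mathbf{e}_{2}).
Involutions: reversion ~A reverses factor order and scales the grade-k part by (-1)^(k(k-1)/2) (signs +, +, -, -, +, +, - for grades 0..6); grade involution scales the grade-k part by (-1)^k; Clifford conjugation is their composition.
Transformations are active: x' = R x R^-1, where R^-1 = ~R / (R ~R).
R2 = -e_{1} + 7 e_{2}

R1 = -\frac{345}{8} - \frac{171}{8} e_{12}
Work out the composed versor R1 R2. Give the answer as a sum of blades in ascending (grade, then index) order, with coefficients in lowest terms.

Distribute over the terms of R1 (each basis-blade product reordered to ascending indices, repeated generators contracted through their squares):
(-\frac{345}{8}) R2 = \frac{345}{8} e_{1} - \frac{2415}{8} e_{2}
(-\frac{171}{8} e_{12}) R2 = \frac{1197}{8} e_{1} - \frac{171}{8} e_{2}
Summing the partial products and collecting blades:
Answer: \frac{771}{4} e_{1} - \frac{1293}{4} e_{2}


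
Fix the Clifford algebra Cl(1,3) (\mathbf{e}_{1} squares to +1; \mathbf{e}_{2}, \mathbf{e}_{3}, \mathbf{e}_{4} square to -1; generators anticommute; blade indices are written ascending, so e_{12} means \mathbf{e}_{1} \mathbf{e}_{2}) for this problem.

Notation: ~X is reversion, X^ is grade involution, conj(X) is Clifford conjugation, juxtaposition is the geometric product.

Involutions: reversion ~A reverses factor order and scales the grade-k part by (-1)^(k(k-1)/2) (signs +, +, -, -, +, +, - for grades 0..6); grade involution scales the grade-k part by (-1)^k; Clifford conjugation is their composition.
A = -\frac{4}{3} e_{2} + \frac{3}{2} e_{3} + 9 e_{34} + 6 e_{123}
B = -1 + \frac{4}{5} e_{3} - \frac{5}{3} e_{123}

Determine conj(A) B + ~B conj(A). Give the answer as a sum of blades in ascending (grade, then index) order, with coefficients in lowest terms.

first term: \frac{56}{5} - \frac{4}{3} e_{2} + \frac{3}{2} e_{3} - \frac{36}{5} e_{4} - \frac{73}{10} e_{12} - \frac{20}{9} e_{13} + \frac{16}{15} e_{23} + 9 e_{34} - 6 e_{123} + 15 e_{124}
second term: -\frac{44}{5} - \frac{4}{3} e_{2} + \frac{3}{2} e_{3} + \frac{36}{5} e_{4} - \frac{23}{10} e_{12} + \frac{20}{9} e_{13} - \frac{16}{15} e_{23} + 9 e_{34} - 6 e_{123} + 15 e_{124}
Answer: \frac{12}{5} - \frac{8}{3} e_{2} + 3 e_{3} - \frac{48}{5} e_{12} + 18 e_{34} - 12 e_{123} + 30 e_{124}


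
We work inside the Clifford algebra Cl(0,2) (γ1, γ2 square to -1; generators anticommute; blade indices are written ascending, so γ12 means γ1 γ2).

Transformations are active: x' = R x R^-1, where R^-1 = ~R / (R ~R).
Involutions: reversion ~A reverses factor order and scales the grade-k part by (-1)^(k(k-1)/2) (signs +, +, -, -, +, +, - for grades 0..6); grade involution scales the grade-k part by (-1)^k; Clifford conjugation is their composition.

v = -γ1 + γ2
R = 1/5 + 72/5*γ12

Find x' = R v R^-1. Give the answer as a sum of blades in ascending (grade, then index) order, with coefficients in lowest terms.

~R = 1/5 - 72/5*γ12, and R ~R = 1037/5, so R^-1 = ~R / (1037/5).
R v = -73/5*γ1 - 71/5*γ2
Answer: 5039/5185*γ1 - 5327/5185*γ2


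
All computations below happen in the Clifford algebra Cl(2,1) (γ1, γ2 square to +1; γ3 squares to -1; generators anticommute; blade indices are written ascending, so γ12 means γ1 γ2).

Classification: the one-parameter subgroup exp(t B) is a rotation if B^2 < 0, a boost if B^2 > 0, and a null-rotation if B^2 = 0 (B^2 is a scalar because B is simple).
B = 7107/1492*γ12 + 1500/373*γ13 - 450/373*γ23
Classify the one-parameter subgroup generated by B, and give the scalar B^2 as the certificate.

B^2 term by term: the squares give (7107/1492)^2*(γ12)^2 + (1500/373)^2*(γ13)^2 + (-450/373)^2*(γ23)^2 = 50509449/2226064*(-1) + 2250000/139129*(+1) + 202500/139129*(+1) = -81/16 (each basis 2-blade squares to minus the product of its generators' squares); cross terms between blades sharing an index anticommute and cancel. So B^2 = -81/16.
Answer: rotation, certificate B^2 = -81/16. One invariant decides it: the square -81/16 survives every conjugation, and its sign is exactly the classification.


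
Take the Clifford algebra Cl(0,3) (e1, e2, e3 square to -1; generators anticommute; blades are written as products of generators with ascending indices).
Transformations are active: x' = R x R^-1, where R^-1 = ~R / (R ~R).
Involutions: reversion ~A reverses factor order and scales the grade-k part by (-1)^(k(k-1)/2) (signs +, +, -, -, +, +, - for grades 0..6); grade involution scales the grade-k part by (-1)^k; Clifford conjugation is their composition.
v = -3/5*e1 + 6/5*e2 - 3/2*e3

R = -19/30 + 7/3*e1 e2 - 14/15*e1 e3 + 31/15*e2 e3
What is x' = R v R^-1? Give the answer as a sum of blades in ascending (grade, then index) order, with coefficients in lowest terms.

~R = -19/30 - 7/3*e1 e2 + 14/15*e1 e3 - 31/15*e2 e3, and R ~R = 9889/900, so R^-1 = ~R / (9889/900).
R v = -191/50*e1 + 47/50*e2 + 399/100*e3 - 181/50*e1 e2 e3
Answer: -15891/49445*e1 - 19020/9889*e2 - 49191/98890*e3


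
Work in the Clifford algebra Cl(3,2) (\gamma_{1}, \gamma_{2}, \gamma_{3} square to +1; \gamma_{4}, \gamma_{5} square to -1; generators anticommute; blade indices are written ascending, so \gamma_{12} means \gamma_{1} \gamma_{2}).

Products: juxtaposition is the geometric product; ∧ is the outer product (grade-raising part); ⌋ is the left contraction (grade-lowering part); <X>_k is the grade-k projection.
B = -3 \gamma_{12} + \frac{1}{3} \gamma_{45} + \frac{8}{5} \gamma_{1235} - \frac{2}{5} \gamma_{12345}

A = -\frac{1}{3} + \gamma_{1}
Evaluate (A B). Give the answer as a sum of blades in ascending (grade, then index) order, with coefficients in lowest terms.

step 1: -3 \gamma_{2} + \gamma_{12} - \frac{1}{9} \gamma_{45} + \frac{1}{3} \gamma_{145} + \frac{8}{5} \gamma_{235} - \frac{8}{15} \gamma_{1235} - \frac{2}{5} \gamma_{2345} + \frac{2}{15} \gamma_{12345}
Answer: -3 \gamma_{2} + \gamma_{12} - \frac{1}{9} \gamma_{45} + \frac{1}{3} \gamma_{145} + \frac{8}{5} \gamma_{235} - \frac{8}{15} \gamma_{1235} - \frac{2}{5} \gamma_{2345} + \frac{2}{15} \gamma_{12345}


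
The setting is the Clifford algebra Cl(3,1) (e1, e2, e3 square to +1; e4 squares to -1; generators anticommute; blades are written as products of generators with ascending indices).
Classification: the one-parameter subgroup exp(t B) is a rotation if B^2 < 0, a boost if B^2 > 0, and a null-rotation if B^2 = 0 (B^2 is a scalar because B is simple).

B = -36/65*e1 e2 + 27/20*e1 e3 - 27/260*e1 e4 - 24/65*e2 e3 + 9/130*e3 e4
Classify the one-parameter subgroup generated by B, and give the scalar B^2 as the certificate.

B^2 term by term: the squares give (-36/65)^2*(e1 e2)^2 + (27/20)^2*(e1 e3)^2 + (-27/260)^2*(e1 e4)^2 + (-24/65)^2*(e2 e3)^2 + (9/130)^2*(e3 e4)^2 = 1296/4225*(-1) + 729/400*(-1) + 729/67600*(+1) + 576/4225*(-1) + 81/16900*(+1) = -9/4 (each basis 2-blade squares to minus the product of its generators' squares); cross terms between blades sharing an index anticommute and cancel; the commuting (index-disjoint) pairs give grade-4 terms 2*c*c'*(blade product), which cancel blade by blade — e1 e2 e3 e4: -324/4225 + 324/4225 = 0 — confirming B is simple. So B^2 = -9/4.
Answer: rotation, certificate B^2 = -9/4. Note: conjugating B changes its blade decomposition but never the scalar B^2 = -9/4, whose sign settles the classification.


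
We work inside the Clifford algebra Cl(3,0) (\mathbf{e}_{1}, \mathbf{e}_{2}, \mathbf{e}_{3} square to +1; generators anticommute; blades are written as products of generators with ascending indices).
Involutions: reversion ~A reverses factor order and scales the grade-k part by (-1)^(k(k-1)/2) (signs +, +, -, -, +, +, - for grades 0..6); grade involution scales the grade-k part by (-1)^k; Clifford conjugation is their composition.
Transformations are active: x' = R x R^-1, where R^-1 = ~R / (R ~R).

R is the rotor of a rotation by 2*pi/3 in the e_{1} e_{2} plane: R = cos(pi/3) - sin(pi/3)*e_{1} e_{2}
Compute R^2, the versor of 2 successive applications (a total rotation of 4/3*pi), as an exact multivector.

Half-angle bookkeeping: 2 applications in e_{1} e_{2} add up to rotor phase 2*pi/3 = \frac{2 \pi}{3}, so R^2 = cos(\frac{2 \pi}{3}) - sin(\frac{2 \pi}{3})*e_{1} e_{2}.
cos(\frac{2 \pi}{3}) = - \frac{1}{2} and sin(\frac{2 \pi}{3}) = \frac{\sqrt{3}}{2}, so R^2 = -\frac{1}{2} - \frac{\sqrt{3}}{2} e_{1} e_{2}. The net rotation is 4/3*pi; the rotor keeps the half-angle phase exactly.
Answer: -\frac{1}{2} - \frac{\sqrt{3}}{2} e_{1} e_{2}


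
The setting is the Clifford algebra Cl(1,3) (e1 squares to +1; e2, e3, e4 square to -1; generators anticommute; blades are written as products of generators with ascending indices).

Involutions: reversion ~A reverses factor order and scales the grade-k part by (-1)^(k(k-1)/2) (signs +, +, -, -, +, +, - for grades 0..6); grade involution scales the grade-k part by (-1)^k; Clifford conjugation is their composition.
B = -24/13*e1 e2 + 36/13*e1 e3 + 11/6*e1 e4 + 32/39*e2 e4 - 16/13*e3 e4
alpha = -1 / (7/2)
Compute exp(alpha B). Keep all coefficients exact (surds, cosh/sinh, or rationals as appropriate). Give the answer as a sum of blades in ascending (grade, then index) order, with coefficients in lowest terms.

B^2 term by term: the squares give (-24/13)^2*(e1 e2)^2 + (36/13)^2*(e1 e3)^2 + (11/6)^2*(e1 e4)^2 + (32/39)^2*(e2 e4)^2 + (-16/13)^2*(e3 e4)^2 = 576/169*(+1) + 1296/169*(+1) + 121/36*(+1) + 1024/1521*(-1) + 256/169*(-1) = 49/4 (each basis 2-blade squares to minus the product of its generators' squares); cross terms between blades sharing an index anticommute and cancel; the commuting (index-disjoint) pairs give grade-4 terms 2*c*c'*(blade product), which cancel blade by blade — e1 e2 e3 e4: 768/169 - 768/169 = 0 — confirming B is simple. So B^2 = 49/4.
B^2 = 49/4 — B^2 > 0, so the exponential closes hyperbolically: l = 7/2, alpha*l = -1, so exp(alpha B) = cosh(-1) + (sinh(-1)/(7/2))*B = cosh(1) + (-2*sinh(1)/7)*B.
Answer: cosh(1) + 48*sinh(1)/91*e1 e2 - 72*sinh(1)/91*e1 e3 - 11*sinh(1)/21*e1 e4 - 64*sinh(1)/273*e2 e4 + 32*sinh(1)/91*e3 e4


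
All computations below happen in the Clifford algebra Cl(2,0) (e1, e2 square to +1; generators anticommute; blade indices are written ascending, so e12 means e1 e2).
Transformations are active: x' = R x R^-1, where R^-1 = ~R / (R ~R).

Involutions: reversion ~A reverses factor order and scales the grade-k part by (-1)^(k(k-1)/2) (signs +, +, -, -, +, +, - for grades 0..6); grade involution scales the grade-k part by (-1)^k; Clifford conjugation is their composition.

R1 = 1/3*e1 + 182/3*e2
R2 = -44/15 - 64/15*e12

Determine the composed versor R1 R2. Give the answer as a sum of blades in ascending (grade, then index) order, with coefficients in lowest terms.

Distribute over the terms of R1 (each basis-blade product reordered to ascending indices, repeated generators contracted through their squares):
(1/3*e1) R2 = -44/45*e1 - 64/45*e2
(182/3*e2) R2 = 11648/45*e1 - 8008/45*e2
Summing the partial products and collecting blades:
Answer: 3868/15*e1 - 8072/45*e2


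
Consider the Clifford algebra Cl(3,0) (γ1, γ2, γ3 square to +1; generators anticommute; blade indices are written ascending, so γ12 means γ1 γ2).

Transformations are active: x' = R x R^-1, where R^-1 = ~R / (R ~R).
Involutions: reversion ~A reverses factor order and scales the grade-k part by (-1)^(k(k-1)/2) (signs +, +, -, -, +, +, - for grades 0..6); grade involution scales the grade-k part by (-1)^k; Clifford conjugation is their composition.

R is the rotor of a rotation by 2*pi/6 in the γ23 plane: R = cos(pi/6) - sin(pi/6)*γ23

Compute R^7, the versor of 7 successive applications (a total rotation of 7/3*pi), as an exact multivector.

The rotor phase is half the rotation angle and phases add under composition, so 7 steps in the γ23 plane accumulate phase 7*(pi/6) = 7*pi/6: R^7 = cos(7*pi/6) - sin(7*pi/6)*γ23.
cos(7*pi/6) = -sqrt(3)/2 and sin(7*pi/6) = -1/2, so R^7 = -sqrt(3)/2 + 1/2*γ23. The net rotation is 1/3*pi (after discarding 1 full turn, each of which contributes a factor -1 to the rotor); the rotor keeps the half-angle phase exactly.
Answer: -sqrt(3)/2 + 1/2*γ23


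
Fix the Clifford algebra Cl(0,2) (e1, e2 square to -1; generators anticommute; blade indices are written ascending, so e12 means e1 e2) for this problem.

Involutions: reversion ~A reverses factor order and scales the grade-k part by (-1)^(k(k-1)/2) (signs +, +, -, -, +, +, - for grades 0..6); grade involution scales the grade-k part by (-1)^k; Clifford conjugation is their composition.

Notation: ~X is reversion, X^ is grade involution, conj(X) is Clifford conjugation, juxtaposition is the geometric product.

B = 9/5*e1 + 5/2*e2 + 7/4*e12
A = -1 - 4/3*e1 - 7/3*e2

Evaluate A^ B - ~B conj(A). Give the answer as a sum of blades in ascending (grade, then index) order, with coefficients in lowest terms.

first term: -247/30 + 137/60*e1 - 29/6*e2 - 157/60*e12
second term: -247/30 + 137/60*e1 - 29/6*e2 + 157/60*e12
Answer: -157/30*e12


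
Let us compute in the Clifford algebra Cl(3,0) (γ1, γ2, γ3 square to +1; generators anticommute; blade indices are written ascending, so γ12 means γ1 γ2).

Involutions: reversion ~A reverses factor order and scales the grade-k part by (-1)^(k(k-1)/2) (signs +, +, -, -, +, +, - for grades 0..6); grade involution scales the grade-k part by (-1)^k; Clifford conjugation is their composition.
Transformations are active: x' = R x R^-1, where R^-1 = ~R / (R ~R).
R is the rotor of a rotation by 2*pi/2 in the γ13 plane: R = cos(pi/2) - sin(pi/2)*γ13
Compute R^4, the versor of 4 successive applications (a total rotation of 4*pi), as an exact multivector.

The rotor phase is half the rotation angle and phases add under composition, so 4 steps in the γ13 plane accumulate phase 4*(pi/2) = 2*pi: R^4 = cos(2*pi) - sin(2*pi)*γ13.
cos(2*pi) = 1 and sin(2*pi) = 0, so R^4 = 1. The total rotation 4*pi is 2 full turns, so every vector returns to itself, yet the rotor is +1, back on the identity sheet (an even number of 2*pi turns).
Answer: 1


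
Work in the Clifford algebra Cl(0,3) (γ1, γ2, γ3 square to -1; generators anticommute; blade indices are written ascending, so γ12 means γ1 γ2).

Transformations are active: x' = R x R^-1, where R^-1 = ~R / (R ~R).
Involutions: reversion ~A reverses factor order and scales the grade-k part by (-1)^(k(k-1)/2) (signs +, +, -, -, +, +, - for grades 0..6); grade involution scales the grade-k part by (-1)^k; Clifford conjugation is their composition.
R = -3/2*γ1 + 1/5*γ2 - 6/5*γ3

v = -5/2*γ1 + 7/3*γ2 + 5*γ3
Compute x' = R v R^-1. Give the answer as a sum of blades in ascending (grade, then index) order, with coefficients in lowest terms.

~R = -3/2*γ1 + 1/5*γ2 - 6/5*γ3, and R ~R = -373/100, so R^-1 = ~R / (-373/100).
R v = 107/60 - 3*γ12 - 21/2*γ13 + 19/5*γ23
Answer: 2935/746*γ1 - 2825/1119*γ2 - 1437/373*γ3


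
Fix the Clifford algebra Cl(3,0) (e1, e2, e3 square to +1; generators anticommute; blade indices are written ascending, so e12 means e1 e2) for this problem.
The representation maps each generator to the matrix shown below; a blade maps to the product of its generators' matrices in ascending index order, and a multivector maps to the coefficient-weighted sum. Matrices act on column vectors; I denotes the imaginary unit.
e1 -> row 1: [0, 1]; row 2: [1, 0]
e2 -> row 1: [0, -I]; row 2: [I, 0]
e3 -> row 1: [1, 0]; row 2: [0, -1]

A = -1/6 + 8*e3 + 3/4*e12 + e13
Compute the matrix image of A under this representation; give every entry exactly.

Bivector images (products of the table entries): rho(e12) = rho(e1)rho(e2) = row 1: [I, 0]; row 2: [0, -I]; rho(e13) = rho(e1)rho(e3) = row 1: [0, -1]; row 2: [1, 0].
M = (-1/6)*1 + (8)*rho(e3) + (3/4)*rho(e12) + (1)*rho(e13), summed entrywise (1 is the identity matrix):
Answer: row 1: [47/6 + 3*I/4, -1]; row 2: [1, -49/6 - 3*I/4]


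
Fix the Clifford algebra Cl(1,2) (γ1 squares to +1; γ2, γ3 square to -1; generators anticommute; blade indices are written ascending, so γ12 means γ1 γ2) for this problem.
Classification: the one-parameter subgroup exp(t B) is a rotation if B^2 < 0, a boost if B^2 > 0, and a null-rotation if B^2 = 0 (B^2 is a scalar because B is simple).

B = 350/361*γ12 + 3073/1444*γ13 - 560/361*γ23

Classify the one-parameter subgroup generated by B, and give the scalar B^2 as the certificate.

B^2 term by term: the squares give (350/361)^2*(γ12)^2 + (3073/1444)^2*(γ13)^2 + (-560/361)^2*(γ23)^2 = 122500/130321*(+1) + 9443329/2085136*(+1) + 313600/130321*(-1) = 49/16 (each basis 2-blade squares to minus the product of its generators' squares); cross terms between blades sharing an index anticommute and cancel. So B^2 = 49/16.
Answer: boost, certificate B^2 = 49/16. Because 49/16 is invariant under every versor sandwich, the classification follows from its sign alone.


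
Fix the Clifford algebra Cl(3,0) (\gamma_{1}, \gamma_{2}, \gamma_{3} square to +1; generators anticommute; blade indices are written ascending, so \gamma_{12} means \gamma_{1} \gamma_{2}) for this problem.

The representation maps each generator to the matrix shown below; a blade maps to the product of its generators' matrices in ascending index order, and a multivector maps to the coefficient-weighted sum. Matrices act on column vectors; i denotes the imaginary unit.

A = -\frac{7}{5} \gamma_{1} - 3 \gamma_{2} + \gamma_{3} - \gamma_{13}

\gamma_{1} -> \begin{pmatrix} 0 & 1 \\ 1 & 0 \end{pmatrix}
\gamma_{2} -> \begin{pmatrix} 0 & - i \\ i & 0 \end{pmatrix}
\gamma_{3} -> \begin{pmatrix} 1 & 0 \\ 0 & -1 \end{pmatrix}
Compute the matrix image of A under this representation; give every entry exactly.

Bivector images (products of the table entries): rho(\gamma_{13}) = rho(\gamma_{1})rho(\gamma_{3}) = \begin{pmatrix} 0 & -1 \\ 1 & 0 \end{pmatrix}.
M = (-\frac{7}{5})*rho(\gamma_{1}) + (-3)*rho(\gamma_{2}) + (1)*rho(\gamma_{3}) + (-1)*rho(\gamma_{13}), summed entrywise:
Answer: \begin{pmatrix} 1 & - \frac{2}{5} + 3 i \\ - \frac{12}{5} - 3 i & -1 \end{pmatrix}


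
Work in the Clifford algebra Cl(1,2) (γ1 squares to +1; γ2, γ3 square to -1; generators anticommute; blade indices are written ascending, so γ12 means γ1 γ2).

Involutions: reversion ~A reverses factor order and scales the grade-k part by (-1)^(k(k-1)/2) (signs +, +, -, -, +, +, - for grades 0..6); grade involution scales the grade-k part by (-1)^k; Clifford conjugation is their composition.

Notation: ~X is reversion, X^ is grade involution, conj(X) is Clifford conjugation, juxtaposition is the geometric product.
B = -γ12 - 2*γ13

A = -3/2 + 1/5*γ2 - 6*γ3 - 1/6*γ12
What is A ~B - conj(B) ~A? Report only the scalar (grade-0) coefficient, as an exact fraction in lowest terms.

first term: -1/6 - 59/5*γ1 - 3/2*γ12 - 3*γ13 + 1/3*γ23 - 32/5*γ123
second term: 1/6 + 59/5*γ1 - 3/2*γ12 - 3*γ13 + 1/3*γ23 - 32/5*γ123
Answer: -1/3


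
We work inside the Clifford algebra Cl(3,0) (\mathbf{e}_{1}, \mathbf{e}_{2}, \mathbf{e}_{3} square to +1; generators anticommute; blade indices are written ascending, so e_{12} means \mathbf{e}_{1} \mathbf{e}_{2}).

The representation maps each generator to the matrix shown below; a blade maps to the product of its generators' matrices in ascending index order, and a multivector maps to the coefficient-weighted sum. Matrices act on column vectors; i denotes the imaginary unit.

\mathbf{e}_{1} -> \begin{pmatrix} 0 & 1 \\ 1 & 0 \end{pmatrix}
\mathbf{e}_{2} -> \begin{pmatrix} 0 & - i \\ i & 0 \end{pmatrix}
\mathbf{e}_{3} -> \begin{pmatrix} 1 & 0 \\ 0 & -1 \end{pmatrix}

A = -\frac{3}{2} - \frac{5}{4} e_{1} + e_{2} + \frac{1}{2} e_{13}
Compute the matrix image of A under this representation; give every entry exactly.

Bivector images (products of the table entries): rho(e_{13}) = rho(\mathbf{e}_{1})rho(\mathbf{e}_{3}) = \begin{pmatrix} 0 & -1 \\ 1 & 0 \end{pmatrix}.
M = (-\frac{3}{2})*1 + (-\frac{5}{4})*rho(e_{1}) + (1)*rho(e_{2}) + (\frac{1}{2})*rho(e_{13}), summed entrywise (1 is the identity matrix):
Answer: \begin{pmatrix} - \frac{3}{2} & - \frac{7}{4} - i \\ - \frac{3}{4} + i & - \frac{3}{2} \end{pmatrix}


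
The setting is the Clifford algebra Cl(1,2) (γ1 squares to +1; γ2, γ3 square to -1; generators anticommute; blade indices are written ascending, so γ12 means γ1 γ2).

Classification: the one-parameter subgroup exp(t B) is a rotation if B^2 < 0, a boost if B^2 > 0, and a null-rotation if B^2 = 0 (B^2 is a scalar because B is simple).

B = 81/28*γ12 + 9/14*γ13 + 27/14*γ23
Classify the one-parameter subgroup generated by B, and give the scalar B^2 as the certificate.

B^2 term by term: the squares give (81/28)^2*(γ12)^2 + (9/14)^2*(γ13)^2 + (27/14)^2*(γ23)^2 = 6561/784*(+1) + 81/196*(+1) + 729/196*(-1) = 81/16 (each basis 2-blade squares to minus the product of its generators' squares); cross terms between blades sharing an index anticommute and cancel. So B^2 = 81/16.
Answer: boost, certificate B^2 = 81/16. Check the certificate: B^2 = 81/16, and that sign is decisive whatever form B takes.


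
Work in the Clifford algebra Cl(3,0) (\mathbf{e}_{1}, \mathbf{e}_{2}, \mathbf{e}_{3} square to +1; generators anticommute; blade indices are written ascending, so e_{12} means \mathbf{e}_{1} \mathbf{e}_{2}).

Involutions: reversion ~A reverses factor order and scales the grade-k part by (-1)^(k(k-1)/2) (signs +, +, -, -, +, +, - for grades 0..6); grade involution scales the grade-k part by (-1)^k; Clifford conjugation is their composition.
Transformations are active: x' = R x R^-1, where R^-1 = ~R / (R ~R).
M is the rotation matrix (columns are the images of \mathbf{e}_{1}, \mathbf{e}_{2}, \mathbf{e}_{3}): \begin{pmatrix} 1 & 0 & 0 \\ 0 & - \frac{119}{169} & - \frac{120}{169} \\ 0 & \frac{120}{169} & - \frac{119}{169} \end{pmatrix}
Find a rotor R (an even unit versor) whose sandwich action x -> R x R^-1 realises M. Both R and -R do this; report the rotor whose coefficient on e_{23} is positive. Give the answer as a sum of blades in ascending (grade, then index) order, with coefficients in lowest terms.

Method: write R = a + b12*e_{12} + b13*e_{13} + b23*e_{23} with a^2 + b12^2 + b13^2 + b23^2 = 1 (so R^-1 = ~R). Expanding the columns R e_j ~R gives tr M = 4a^2 - 1 and, from the antisymmetric part, M21 - M12 = -4a*b12, M13 - M31 = 4a*b13, M32 - M23 = -4a*b23.
Here tr M = -\frac{69}{169}, so a^2 = (1 + tr M)/4 = \frac{25}{169} and a = ±\frac{5}{13}. Taking a = \frac{5}{13}: M21 - M12 = 0, M13 - M31 = 0, M32 - M23 = \frac{240}{169}, giving b12 = 0, b13 = 0, b23 = -\frac{12}{13}, i.e. R = \frac{5}{13} - \frac{12}{13} e_{23}.
Its e_{23} coefficient is negative, so report the other preimage -R.
Answer: -\frac{5}{13} + \frac{12}{13} e_{23}. Note: both R and -R realise this M (trace -\frac{69}{169}); the covering map identifies them, and the e_{23}-coefficient sign is the tie-breaker.


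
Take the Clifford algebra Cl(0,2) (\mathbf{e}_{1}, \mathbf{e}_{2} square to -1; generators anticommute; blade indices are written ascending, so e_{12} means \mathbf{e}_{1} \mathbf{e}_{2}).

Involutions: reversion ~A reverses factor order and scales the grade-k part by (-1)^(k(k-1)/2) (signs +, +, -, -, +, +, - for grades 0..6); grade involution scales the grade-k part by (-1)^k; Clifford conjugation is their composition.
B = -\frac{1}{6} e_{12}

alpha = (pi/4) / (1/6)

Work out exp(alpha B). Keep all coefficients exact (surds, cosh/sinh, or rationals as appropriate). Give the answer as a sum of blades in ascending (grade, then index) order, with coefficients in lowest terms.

B^2 = (-\frac{1}{6})^2*(e_{12})^2 = \frac{1}{36}*(-1) = -\frac{1}{36} (a basis 2-blade squares to minus the product of its generators' squares).
B^2 = -\frac{1}{36} — the negative square puts this in the circular regime; l = \frac{1}{6}, alpha*l = \frac{\pi}{4}, so exp(alpha B) = cos(\frac{\pi}{4}) + (sin(\frac{\pi}{4})/(\frac{1}{6}))*B = \frac{\sqrt{2}}{2} + (3 \sqrt{2})*B.
Answer: \frac{\sqrt{2}}{2} - \frac{\sqrt{2}}{2} e_{12}


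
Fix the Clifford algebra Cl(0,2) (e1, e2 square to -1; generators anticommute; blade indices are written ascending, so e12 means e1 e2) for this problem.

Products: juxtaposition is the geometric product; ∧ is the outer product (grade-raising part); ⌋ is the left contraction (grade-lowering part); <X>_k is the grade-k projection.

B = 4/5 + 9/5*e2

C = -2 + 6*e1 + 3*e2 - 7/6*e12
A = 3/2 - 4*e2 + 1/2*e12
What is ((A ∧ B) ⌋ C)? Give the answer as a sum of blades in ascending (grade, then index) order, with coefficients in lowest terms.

step 1: 6/5 - 1/2*e2 + 2/5*e12
step 2: -13/30 + 467/60*e1 + 18/5*e2 - 7/5*e12
Answer: -13/30 + 467/60*e1 + 18/5*e2 - 7/5*e12


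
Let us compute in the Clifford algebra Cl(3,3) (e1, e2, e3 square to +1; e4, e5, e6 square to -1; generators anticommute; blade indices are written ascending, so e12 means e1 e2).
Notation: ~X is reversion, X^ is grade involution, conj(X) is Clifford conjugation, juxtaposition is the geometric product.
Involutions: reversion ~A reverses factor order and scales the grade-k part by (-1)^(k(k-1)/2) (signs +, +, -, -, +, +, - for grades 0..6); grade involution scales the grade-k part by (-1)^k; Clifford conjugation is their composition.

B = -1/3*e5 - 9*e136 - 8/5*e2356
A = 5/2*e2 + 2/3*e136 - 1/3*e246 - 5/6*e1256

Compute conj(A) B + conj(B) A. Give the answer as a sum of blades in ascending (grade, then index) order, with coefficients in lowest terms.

first term: -6 - 4/3*e13 + 5/6*e25 + 16/15*e125 + 5/18*e126 + 15/2*e235 + 8/15*e345 + 4*e356 + 3*e1234 - 45/2*e1236 + 2/9*e1356 - 1/9*e2456
second term: -6 + 4/3*e13 - 5/6*e25 + 16/15*e125 + 5/18*e126 + 15/2*e235 + 8/15*e345 + 4*e356 + 3*e1234 - 45/2*e1236 + 2/9*e1356 - 1/9*e2456
Answer: -12 + 32/15*e125 + 5/9*e126 + 15*e235 + 16/15*e345 + 8*e356 + 6*e1234 - 45*e1236 + 4/9*e1356 - 2/9*e2456


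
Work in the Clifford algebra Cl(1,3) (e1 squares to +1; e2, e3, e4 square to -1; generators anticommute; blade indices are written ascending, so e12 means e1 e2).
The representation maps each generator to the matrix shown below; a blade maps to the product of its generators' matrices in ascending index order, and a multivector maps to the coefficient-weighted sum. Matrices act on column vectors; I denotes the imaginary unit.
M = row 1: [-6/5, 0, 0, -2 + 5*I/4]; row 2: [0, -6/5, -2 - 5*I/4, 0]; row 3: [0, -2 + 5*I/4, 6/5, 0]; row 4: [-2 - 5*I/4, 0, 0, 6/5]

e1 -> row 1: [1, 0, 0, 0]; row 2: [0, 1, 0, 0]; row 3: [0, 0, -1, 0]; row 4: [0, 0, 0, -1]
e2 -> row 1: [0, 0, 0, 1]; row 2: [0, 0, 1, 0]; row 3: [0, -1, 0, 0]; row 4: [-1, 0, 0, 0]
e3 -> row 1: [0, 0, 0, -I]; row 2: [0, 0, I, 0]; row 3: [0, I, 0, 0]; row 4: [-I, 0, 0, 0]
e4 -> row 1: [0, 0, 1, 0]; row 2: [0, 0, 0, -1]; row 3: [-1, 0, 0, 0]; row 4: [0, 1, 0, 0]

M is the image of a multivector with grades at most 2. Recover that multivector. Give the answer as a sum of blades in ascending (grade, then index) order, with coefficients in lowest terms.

Method: the blade images are trace-orthogonal — tr(rho(e_A) rho(e_B)^-1) = 4 if A = B and 0 otherwise — and rho(e_A)^-1 = (e_A)^2 * rho(e_A) with (e_A)^2 = +1 or -1, so the coefficient of e_A in the preimage is (e_A)^2 * tr(M rho(e_A))/4.
Nonzero projections over blades of grade <= 2: e1: (e1)^2 = +1, tr(M rho(e1)) = -24/5, coefficient -6/5; e12: (e12)^2 = +1, tr(M rho(e12)) = -8, coefficient -2; e13: (e13)^2 = +1, tr(M rho(e13)) = -5, coefficient -5/4. Every other blade of grade <= 2 projects to 0.
Answer: -6/5*e1 - 2*e12 - 5/4*e13
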